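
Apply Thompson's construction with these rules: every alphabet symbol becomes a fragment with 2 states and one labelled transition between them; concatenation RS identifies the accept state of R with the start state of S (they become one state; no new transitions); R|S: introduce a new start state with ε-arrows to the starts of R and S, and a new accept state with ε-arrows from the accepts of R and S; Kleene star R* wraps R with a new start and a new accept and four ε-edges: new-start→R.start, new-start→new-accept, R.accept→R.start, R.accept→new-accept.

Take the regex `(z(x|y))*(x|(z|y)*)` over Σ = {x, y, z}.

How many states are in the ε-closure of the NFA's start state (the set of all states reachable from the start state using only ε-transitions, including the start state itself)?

10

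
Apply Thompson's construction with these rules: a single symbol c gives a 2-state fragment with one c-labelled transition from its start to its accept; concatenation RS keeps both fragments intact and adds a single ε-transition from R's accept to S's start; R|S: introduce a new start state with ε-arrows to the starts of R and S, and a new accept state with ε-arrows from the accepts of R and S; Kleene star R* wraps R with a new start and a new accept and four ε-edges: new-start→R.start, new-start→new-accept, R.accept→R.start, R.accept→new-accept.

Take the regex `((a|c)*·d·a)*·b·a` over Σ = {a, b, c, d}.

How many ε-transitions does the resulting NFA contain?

16

Building bottom-up:
Each of the 6 symbol leaves contributes 0 ε-transitions.
  a|c = 4 ε-transitions
  (a|c)* = 8 ε-transitions
  (a|c)*·d·a = 10 ε-transitions
  ((a|c)*·d·a)* = 14 ε-transitions
  ((a|c)*·d·a)*·b·a = 16 ε-transitions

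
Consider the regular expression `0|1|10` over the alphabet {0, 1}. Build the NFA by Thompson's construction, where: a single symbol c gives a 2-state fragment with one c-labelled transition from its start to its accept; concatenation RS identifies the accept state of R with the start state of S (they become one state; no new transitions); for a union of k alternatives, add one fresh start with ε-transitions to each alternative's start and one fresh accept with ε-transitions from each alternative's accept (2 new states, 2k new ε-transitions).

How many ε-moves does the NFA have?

By structural recursion:
Each of the 4 symbol leaves contributes 0 ε-transitions.
  10 → 0 ε-transitions
  0|1|10 → 6 ε-transitions

6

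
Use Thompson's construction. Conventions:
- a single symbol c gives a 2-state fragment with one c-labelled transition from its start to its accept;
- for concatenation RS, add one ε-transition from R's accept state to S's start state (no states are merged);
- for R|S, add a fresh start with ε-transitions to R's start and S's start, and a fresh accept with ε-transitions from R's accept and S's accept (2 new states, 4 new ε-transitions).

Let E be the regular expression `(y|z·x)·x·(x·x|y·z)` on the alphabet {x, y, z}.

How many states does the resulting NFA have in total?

20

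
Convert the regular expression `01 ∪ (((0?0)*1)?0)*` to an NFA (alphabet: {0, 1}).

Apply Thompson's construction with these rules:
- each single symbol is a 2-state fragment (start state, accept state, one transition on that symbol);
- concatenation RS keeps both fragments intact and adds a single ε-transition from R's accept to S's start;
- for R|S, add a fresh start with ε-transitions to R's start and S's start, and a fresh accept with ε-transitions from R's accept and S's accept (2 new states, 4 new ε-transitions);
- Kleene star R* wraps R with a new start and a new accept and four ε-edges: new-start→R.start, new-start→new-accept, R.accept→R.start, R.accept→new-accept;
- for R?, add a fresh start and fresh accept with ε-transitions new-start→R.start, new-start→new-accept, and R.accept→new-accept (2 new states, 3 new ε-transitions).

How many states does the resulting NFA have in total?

22

Per subexpression:
Each of the 6 symbol leaves contributes a 2-state fragment.
  01 → 4 states
  0? → 4 states
  0?0 → 6 states
  (0?0)* → 8 states
  (0?0)*1 → 10 states
  ((0?0)*1)? → 12 states
  ((0?0)*1)?0 → 14 states
  (((0?0)*1)?0)* → 16 states
  01 ∪ (((0?0)*1)?0)* → 22 states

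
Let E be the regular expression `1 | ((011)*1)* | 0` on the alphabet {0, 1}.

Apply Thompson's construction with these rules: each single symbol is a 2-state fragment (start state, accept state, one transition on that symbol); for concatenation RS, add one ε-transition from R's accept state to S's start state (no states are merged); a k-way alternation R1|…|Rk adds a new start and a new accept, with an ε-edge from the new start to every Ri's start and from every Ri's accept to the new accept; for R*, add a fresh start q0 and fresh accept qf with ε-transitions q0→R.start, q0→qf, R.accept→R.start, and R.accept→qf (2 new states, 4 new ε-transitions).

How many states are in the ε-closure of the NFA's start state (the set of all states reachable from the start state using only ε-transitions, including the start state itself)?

10

Compute the ε-closure size of each fragment's start state recursively; a symbol fragment's start has no outgoing ε-edge, so its closure is just itself (size 1).
  011 — same as the first factor's closure: C = 1
  (011)* — new start has ε-edges to the inner start and to the new accept, so C = 2 + 1 = 3
  (011)*1 — C = 3 + 1 = 4 (closure spills across the concat boundary because the left factor accepts ε)
  ((011)*1)* — C = 1 (new start) + 4 (body) + 1 (new accept) = 6
  1 | ((011)*1)* | 0 — new start ε-reaches every alternative's start; at least one alternative accepts ε, so the union's new accept is reached too: C = 1 + 1 + 6 + 1 + 1 = 10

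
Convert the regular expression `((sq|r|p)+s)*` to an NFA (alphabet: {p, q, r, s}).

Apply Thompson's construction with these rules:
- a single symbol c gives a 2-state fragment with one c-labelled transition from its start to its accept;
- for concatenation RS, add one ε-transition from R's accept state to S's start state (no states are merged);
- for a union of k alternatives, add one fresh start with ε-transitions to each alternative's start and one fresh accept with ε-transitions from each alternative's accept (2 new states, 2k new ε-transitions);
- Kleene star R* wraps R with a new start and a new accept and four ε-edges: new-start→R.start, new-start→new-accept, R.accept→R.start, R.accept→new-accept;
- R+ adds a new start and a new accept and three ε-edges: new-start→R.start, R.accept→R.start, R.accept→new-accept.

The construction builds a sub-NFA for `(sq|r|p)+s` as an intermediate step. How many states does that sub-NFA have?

Fragment for `(sq|r|p)+s`:
Each of the 5 symbol leaves contributes a 2-state fragment.
  sq — 4 states
  sq|r|p — 10 states
  (sq|r|p)+ — 12 states
  (sq|r|p)+s — 14 states

14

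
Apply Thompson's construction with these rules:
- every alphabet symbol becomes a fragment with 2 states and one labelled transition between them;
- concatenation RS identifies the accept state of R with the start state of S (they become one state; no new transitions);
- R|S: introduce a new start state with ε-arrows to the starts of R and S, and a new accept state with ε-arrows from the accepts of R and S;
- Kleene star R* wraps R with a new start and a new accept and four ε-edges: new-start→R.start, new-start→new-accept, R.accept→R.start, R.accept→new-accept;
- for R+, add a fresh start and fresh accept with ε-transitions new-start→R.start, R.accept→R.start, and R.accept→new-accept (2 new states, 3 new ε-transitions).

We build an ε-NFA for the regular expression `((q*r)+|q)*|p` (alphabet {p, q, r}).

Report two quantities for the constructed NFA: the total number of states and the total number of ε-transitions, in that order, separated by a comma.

Building bottom-up:
Each of the 4 symbol leaves contributes 2 states and 0 ε-transitions.
  q* = 4 states, 4 ε-transitions
  q*r = 5 states, 4 ε-transitions
  (q*r)+ = 7 states, 7 ε-transitions
  (q*r)+|q = 11 states, 11 ε-transitions
  ((q*r)+|q)* = 13 states, 15 ε-transitions
  ((q*r)+|q)*|p = 17 states, 19 ε-transitions

17, 19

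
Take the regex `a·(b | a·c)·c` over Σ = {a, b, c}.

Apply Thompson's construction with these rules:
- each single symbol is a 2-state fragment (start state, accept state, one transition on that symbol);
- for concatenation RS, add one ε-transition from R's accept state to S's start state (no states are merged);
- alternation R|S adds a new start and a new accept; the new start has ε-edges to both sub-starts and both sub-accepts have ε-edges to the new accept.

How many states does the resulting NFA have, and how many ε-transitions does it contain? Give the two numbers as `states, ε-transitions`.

By structural recursion:
Each of the 5 symbol leaves contributes 2 states and 0 ε-transitions.
  a·c : 4 states, 1 ε-transition
  b | a·c : 8 states, 5 ε-transitions
  a·(b | a·c)·c : 12 states, 7 ε-transitions

12, 7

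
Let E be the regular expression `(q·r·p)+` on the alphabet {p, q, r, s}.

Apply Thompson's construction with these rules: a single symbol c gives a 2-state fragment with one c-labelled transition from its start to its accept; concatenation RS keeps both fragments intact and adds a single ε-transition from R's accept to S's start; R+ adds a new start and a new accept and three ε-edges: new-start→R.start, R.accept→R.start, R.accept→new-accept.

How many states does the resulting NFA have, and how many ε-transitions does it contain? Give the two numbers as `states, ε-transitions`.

Bottom-up over the parse tree:
Each of the 3 symbol leaves contributes 2 states and 0 ε-transitions.
  q·r·p → 6 states, 2 ε-transitions
  (q·r·p)+ → 8 states, 5 ε-transitions

8, 5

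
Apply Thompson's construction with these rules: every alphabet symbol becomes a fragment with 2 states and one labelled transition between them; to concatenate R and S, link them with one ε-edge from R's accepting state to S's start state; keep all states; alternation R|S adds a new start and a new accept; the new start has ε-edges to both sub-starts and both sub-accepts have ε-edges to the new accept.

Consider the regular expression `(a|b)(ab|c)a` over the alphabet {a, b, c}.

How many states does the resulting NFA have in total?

Building bottom-up:
Each of the 6 symbol leaves contributes a 2-state fragment.
  a|b : 6 states
  ab : 4 states
  ab|c : 8 states
  (a|b)(ab|c)a : 16 states

16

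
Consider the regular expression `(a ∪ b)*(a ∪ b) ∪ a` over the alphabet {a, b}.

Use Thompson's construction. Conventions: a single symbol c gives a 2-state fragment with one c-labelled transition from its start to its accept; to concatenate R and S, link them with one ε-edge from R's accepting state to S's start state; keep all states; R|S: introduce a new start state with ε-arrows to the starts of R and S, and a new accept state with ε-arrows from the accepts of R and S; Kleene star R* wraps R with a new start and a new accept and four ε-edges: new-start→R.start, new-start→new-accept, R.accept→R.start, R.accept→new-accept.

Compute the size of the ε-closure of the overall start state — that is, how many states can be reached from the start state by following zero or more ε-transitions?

Let C(F) = |ε-closure(F.start)| within fragment F, and note whether F accepts ε. Symbol fragments have C = 1 and do not accept ε. Then:
  a ∪ b — |ε-closure| = 1 + 1 + 1 = 3 (the new accept is not ε-reachable since no branch accepts ε)
  (a ∪ b)* — new start has ε-edges to the inner start and to the new accept, so |ε-closure| = 2 + 3 = 5
  a ∪ b — new start ε-reaches every alternative's start; none of them accept ε, so the new accept is not reached: |ε-closure| = 1 + 1 + 1 = 3
  (a ∪ b)*(a ∪ b) — the left operand accepts ε, so the closure extends into the next operand (via the concat ε-link); |ε-closure| = 5 + 3 = 8
  (a ∪ b)*(a ∪ b) ∪ a — new start ε-reaches every alternative's start; none of them accept ε, so the new accept is not reached: |ε-closure| = 1 + 8 + 1 = 10

10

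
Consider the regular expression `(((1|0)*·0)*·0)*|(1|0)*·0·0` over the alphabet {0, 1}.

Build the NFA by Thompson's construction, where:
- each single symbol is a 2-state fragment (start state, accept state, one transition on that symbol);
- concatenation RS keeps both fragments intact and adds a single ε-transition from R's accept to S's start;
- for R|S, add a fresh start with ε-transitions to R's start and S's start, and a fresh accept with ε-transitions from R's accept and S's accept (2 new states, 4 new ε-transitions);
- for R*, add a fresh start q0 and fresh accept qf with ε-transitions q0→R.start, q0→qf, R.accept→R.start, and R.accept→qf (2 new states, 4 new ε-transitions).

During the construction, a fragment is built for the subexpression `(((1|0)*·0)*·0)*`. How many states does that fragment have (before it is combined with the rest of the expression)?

16

Fragment for `(((1|0)*·0)*·0)*`:
Each of the 4 symbol leaves contributes a 2-state fragment.
  1|0 — 6 states
  (1|0)* — 8 states
  (1|0)*·0 — 10 states
  ((1|0)*·0)* — 12 states
  ((1|0)*·0)*·0 — 14 states
  (((1|0)*·0)*·0)* — 16 states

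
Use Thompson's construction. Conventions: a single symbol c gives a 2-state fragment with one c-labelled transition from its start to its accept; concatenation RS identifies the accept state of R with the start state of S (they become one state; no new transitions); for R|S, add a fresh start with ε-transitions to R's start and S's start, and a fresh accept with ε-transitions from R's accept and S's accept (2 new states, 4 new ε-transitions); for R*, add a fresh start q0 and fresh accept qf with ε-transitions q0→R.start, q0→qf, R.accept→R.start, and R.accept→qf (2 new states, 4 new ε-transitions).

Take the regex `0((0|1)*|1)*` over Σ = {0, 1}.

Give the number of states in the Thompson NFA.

15

Per subexpression:
Each of the 4 symbol leaves contributes a 2-state fragment.
  0|1 — 6 states
  (0|1)* — 8 states
  (0|1)*|1 — 12 states
  ((0|1)*|1)* — 14 states
  0((0|1)*|1)* — 15 states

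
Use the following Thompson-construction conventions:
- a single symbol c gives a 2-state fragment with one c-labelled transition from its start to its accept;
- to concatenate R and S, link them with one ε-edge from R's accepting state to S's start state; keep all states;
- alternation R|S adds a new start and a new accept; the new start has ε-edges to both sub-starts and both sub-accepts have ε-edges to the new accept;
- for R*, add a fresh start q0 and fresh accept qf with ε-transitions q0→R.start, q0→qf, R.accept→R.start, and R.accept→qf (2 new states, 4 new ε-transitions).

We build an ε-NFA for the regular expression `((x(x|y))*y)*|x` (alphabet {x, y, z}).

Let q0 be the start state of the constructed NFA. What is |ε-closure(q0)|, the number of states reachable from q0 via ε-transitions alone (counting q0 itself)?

9

Let C(F) = |ε-closure(F.start)| within fragment F, and note whether F accepts ε. Symbol fragments have C = 1 and do not accept ε. Then:
  x|y → new start ε-reaches every alternative's start; none of them accept ε, so the new accept is not reached: C = 1 + 1 + 1 = 3
  x(x|y) → C equals the left operand's closure size = 1 (its accept is not ε-reachable, so the closure stops there)
  (x(x|y))* → new start has ε-edges to the inner start and to the new accept, so C = 2 + 1 = 3
  (x(x|y))*y → C = 3 + 1 = 4 (closure spills across the concat boundary because the left factor accepts ε)
  ((x(x|y))*y)* → C = 1 (new start) + 4 (body) + 1 (new accept) = 6
  ((x(x|y))*y)*|x → new start ε-reaches every alternative's start; at least one alternative accepts ε, so the union's new accept is reached too: C = 1 + 6 + 1 + 1 = 9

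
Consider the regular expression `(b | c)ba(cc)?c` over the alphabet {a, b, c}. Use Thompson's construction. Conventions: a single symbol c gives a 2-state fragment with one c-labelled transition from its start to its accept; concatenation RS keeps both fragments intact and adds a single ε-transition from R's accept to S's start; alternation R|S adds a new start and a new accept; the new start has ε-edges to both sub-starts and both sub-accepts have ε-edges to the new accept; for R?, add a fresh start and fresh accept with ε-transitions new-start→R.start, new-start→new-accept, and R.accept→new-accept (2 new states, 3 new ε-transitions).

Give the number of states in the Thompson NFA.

Building bottom-up:
Each of the 7 symbol leaves contributes a 2-state fragment.
  b | c → 6 states
  cc → 4 states
  (cc)? → 6 states
  (b | c)ba(cc)?c → 18 states

18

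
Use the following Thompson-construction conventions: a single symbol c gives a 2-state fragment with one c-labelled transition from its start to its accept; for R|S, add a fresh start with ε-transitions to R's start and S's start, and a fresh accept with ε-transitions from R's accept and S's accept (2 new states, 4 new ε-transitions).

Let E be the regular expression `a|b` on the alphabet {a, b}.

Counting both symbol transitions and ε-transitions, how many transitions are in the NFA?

Recursing over subexpressions:
Each of the 2 symbol leaves contributes 1 transition (1 symbol, 0 ε).
  a|b → 6 transitions (2 symbol, 4 ε)

6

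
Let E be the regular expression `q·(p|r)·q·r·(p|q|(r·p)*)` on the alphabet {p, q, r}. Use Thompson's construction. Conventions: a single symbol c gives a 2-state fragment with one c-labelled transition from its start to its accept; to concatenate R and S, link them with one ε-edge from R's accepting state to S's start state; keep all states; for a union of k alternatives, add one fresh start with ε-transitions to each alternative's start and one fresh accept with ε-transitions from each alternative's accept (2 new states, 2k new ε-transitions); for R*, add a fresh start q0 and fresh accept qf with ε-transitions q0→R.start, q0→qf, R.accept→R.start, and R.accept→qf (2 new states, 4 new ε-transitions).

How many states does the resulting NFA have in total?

24

Bottom-up over the parse tree:
Each of the 9 symbol leaves contributes a 2-state fragment.
  p|r — 6 states
  r·p — 4 states
  (r·p)* — 6 states
  p|q|(r·p)* — 12 states
  q·(p|r)·q·r·(p|q|(r·p)*) — 24 states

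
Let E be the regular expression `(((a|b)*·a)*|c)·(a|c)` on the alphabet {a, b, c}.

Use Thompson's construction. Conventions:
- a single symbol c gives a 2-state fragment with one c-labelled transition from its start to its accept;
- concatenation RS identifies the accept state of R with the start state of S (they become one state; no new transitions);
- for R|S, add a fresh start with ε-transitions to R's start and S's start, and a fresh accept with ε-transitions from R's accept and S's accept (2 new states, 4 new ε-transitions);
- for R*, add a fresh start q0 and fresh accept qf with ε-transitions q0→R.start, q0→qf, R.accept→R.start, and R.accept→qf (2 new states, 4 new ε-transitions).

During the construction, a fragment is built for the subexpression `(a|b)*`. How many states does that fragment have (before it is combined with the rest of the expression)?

8

Fragment for `(a|b)*`:
Each of the 2 symbol leaves contributes a 2-state fragment.
  a|b : 6 states
  (a|b)* : 8 states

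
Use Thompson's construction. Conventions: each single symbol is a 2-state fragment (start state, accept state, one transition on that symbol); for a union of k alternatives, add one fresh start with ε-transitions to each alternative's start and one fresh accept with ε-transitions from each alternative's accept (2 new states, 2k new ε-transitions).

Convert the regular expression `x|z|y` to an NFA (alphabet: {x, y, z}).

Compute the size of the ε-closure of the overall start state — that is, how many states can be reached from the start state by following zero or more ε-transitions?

Compute the ε-closure size of each fragment's start state recursively; a symbol fragment's start has no outgoing ε-edge, so its closure is just itself (size 1).
  x|z|y → new start ε-reaches every alternative's start; none of them accept ε, so the new accept is not reached: |ε-closure| = 1 + 1 + 1 + 1 = 4

4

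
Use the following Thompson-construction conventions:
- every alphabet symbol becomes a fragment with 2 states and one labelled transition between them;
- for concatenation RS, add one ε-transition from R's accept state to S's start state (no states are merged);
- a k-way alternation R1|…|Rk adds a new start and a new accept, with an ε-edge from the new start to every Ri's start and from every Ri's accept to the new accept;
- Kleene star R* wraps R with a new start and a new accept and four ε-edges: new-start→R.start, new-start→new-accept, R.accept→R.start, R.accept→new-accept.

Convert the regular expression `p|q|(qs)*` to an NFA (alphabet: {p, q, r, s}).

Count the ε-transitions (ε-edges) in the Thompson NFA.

11

By structural recursion:
Each of the 4 symbol leaves contributes 0 ε-transitions.
  qs = 1 ε-transition
  (qs)* = 5 ε-transitions
  p|q|(qs)* = 11 ε-transitions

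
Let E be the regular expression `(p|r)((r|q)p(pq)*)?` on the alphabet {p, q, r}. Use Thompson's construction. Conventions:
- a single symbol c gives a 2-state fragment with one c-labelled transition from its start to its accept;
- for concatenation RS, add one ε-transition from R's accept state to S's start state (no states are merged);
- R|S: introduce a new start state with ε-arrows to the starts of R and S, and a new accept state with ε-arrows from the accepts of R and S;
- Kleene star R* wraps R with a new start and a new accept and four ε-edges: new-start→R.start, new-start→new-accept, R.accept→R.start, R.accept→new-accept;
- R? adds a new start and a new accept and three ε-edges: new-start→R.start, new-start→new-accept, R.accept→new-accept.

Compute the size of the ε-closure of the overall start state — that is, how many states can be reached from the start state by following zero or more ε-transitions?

3

Compute the ε-closure size of each fragment's start state recursively; a symbol fragment's start has no outgoing ε-edge, so its closure is just itself (size 1).
  p|r : C = 1 + 1 + 1 = 3 (the new accept is not ε-reachable since no branch accepts ε)
  r|q : C = 1 + 1 + 1 = 3 (the new accept is not ε-reachable since no branch accepts ε)
  pq : same as the first factor's closure: C = 1
  (pq)* : C = 1 (new start) + 1 (body) + 1 (new accept) = 3
  (r|q)p(pq)* : C equals the left operand's closure size = 3 (its accept is not ε-reachable, so the closure stops there)
  ((r|q)p(pq)*)? : new start has ε-edges to the inner start and to the new accept, so C = 2 + 3 = 5
  (p|r)((r|q)p(pq)*)? : same as the first factor's closure: C = 3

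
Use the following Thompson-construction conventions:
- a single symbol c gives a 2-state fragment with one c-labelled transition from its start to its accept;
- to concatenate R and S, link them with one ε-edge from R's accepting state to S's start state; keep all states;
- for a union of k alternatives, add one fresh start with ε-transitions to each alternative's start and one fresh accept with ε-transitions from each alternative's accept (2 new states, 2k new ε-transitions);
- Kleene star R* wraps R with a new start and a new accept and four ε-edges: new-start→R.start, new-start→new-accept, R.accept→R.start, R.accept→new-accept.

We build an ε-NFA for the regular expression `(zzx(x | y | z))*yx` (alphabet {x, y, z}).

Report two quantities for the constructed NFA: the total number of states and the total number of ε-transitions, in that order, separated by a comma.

Recursing over subexpressions:
Each of the 8 symbol leaves contributes 2 states and 0 ε-transitions.
  x | y | z = 8 states, 6 ε-transitions
  zzx(x | y | z) = 14 states, 9 ε-transitions
  (zzx(x | y | z))* = 16 states, 13 ε-transitions
  (zzx(x | y | z))*yx = 20 states, 15 ε-transitions

20, 15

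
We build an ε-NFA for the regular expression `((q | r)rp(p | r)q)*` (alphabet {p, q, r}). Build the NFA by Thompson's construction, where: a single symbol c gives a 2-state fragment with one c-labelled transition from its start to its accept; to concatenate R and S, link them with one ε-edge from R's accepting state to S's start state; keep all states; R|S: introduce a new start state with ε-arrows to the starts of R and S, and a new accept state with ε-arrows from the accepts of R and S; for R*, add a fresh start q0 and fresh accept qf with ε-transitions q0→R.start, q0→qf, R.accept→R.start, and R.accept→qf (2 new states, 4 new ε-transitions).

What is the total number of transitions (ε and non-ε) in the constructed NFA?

23

Building bottom-up:
Each of the 7 symbol leaves contributes 1 transition (1 symbol, 0 ε).
  q | r : 6 transitions (2 symbol, 4 ε)
  p | r : 6 transitions (2 symbol, 4 ε)
  (q | r)rp(p | r)q : 19 transitions (7 symbol, 12 ε)
  ((q | r)rp(p | r)q)* : 23 transitions (7 symbol, 16 ε)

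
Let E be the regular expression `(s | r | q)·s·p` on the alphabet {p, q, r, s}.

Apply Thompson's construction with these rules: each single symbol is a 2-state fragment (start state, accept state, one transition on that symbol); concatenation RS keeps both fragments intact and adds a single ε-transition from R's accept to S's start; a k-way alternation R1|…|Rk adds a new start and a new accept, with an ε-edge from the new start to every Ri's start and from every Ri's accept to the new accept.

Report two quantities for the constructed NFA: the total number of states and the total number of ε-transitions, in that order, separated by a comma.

Recursing over subexpressions:
Each of the 5 symbol leaves contributes 2 states and 0 ε-transitions.
  s | r | q : 8 states, 6 ε-transitions
  (s | r | q)·s·p : 12 states, 8 ε-transitions

12, 8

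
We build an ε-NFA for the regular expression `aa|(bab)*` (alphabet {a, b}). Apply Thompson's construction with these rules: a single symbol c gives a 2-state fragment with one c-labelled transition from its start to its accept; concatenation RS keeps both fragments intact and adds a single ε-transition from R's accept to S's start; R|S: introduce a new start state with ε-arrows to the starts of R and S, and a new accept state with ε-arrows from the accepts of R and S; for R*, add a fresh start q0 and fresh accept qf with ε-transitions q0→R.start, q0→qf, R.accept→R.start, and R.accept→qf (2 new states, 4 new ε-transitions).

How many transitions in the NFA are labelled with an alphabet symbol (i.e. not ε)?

5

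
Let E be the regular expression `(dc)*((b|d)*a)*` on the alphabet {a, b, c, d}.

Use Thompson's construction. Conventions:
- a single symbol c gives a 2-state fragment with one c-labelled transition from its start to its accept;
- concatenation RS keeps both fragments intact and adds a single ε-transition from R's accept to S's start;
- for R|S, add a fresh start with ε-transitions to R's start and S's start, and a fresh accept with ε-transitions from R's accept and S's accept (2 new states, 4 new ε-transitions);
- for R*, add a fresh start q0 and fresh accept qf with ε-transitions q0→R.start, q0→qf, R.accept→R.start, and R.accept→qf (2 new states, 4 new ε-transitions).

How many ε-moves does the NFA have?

19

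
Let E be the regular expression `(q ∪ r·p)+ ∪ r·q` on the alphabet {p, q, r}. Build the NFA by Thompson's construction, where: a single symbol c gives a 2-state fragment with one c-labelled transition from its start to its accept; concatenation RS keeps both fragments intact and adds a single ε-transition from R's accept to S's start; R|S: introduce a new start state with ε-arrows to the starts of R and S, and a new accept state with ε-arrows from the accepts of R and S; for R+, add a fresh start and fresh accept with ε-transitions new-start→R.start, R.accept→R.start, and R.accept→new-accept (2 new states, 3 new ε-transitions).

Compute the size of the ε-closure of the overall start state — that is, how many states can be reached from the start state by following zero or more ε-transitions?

6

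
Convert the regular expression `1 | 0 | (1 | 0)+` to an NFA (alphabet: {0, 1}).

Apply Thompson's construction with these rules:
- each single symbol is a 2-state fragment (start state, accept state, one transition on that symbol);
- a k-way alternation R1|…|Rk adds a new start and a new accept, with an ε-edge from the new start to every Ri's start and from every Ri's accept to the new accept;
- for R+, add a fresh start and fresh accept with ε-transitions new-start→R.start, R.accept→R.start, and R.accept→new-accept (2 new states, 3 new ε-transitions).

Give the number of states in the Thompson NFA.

14

By structural recursion:
Each of the 4 symbol leaves contributes a 2-state fragment.
  1 | 0 : 6 states
  (1 | 0)+ : 8 states
  1 | 0 | (1 | 0)+ : 14 states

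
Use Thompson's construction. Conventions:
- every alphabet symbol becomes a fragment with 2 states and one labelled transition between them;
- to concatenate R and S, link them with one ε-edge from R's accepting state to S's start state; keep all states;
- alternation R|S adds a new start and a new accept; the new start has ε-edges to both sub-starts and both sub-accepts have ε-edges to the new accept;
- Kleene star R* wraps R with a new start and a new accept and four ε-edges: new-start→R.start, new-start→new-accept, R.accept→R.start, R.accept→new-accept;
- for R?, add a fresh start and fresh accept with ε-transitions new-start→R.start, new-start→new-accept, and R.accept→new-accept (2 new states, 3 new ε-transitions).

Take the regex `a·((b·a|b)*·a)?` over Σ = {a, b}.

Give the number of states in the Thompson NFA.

16

Bottom-up over the parse tree:
Each of the 5 symbol leaves contributes a 2-state fragment.
  b·a = 4 states
  b·a|b = 8 states
  (b·a|b)* = 10 states
  (b·a|b)*·a = 12 states
  ((b·a|b)*·a)? = 14 states
  a·((b·a|b)*·a)? = 16 states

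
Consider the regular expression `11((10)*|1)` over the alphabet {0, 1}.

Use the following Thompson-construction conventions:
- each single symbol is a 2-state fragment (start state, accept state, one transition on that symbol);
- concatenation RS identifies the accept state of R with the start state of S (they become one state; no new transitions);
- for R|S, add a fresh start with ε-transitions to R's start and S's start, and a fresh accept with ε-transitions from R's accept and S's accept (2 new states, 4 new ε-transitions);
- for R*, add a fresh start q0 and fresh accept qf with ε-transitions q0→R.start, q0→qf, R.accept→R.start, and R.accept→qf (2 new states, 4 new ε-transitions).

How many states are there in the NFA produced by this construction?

11

By structural recursion:
Each of the 5 symbol leaves contributes a 2-state fragment.
  10 → 3 states
  (10)* → 5 states
  (10)*|1 → 9 states
  11((10)*|1) → 11 states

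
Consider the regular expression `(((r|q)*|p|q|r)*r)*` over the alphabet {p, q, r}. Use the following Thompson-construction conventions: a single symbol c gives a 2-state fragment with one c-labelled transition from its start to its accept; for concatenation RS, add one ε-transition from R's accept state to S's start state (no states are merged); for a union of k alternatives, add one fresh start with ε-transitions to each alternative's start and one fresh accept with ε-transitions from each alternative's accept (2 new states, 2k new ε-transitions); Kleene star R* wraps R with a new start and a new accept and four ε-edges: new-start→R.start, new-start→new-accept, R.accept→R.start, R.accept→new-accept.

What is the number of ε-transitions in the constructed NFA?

25

By structural recursion:
Each of the 6 symbol leaves contributes 0 ε-transitions.
  r|q — 4 ε-transitions
  (r|q)* — 8 ε-transitions
  (r|q)*|p|q|r — 16 ε-transitions
  ((r|q)*|p|q|r)* — 20 ε-transitions
  ((r|q)*|p|q|r)*r — 21 ε-transitions
  (((r|q)*|p|q|r)*r)* — 25 ε-transitions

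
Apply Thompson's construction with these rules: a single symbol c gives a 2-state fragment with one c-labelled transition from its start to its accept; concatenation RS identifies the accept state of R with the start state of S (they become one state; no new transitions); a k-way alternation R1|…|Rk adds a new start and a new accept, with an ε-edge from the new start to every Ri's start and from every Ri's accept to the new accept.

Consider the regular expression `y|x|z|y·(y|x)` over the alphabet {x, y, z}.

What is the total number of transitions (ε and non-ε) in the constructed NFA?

18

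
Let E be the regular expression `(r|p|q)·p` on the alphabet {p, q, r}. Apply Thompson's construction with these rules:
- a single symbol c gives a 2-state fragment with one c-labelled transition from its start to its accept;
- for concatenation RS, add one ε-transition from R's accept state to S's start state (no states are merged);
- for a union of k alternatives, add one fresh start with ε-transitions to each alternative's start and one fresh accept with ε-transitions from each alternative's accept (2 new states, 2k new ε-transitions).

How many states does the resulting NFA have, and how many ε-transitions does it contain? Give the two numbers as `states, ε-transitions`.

10, 7

Per subexpression:
Each of the 4 symbol leaves contributes 2 states and 0 ε-transitions.
  r|p|q → 8 states, 6 ε-transitions
  (r|p|q)·p → 10 states, 7 ε-transitions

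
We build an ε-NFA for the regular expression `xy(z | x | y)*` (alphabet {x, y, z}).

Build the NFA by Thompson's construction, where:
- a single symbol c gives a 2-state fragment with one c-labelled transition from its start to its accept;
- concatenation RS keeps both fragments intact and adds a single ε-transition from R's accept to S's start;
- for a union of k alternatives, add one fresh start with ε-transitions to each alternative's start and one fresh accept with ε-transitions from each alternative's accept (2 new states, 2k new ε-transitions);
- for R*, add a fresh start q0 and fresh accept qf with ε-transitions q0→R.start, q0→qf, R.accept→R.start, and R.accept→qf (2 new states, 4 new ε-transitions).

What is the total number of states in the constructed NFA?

Per subexpression:
Each of the 5 symbol leaves contributes a 2-state fragment.
  z | x | y → 8 states
  (z | x | y)* → 10 states
  xy(z | x | y)* → 14 states

14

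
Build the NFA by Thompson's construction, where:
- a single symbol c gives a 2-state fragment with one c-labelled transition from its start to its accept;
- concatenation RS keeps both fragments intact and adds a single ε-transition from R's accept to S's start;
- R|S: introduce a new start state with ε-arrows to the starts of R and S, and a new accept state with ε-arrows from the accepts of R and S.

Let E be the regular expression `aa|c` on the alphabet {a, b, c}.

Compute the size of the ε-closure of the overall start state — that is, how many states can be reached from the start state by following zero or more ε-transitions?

3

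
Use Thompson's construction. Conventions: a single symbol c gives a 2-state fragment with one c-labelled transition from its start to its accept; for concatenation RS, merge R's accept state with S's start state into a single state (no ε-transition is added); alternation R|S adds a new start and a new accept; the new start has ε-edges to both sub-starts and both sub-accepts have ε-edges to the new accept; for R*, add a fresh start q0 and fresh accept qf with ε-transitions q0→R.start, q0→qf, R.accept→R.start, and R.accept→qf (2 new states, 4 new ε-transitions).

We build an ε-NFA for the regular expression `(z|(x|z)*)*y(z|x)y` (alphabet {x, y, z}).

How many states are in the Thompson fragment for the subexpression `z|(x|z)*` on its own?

12

Fragment for `z|(x|z)*`:
Each of the 3 symbol leaves contributes a 2-state fragment.
  x|z = 6 states
  (x|z)* = 8 states
  z|(x|z)* = 12 states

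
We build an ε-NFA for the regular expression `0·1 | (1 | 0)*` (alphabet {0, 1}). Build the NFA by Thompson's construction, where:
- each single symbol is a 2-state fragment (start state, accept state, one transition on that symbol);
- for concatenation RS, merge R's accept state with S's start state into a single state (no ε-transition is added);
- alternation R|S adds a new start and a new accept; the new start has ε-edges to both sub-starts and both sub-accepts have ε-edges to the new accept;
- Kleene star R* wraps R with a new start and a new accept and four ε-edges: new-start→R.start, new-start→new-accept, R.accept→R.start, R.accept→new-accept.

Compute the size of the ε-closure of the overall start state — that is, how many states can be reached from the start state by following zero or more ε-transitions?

8

Work bottom-up. For each fragment F, track |ε-closure(F.start)| and whether F's accept lies in that closure (i.e. whether F accepts ε). A single-symbol fragment has closure size 1 and does not accept ε.
  0·1 : same as the first factor's closure: |ε-closure| = 1
  1 | 0 : |ε-closure| = 1 + 1 + 1 = 3 (the new accept is not ε-reachable since no branch accepts ε)
  (1 | 0)* : new start has ε-edges to the inner start and to the new accept, so |ε-closure| = 2 + 3 = 5
  0·1 | (1 | 0)* : |ε-closure| = 1 (new start) + (1 + 5) + 1 (new accept, since some branch ε-reaches its own accept) = 8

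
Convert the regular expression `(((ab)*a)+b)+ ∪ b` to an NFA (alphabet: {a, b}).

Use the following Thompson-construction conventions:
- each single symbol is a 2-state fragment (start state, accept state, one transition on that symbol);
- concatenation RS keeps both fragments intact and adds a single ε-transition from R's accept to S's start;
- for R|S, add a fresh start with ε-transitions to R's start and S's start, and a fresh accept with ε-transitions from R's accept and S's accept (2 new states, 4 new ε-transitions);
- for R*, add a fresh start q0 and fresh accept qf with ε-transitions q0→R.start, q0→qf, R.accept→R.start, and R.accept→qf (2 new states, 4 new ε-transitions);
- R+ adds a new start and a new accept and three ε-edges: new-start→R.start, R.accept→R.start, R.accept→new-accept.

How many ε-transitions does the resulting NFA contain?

17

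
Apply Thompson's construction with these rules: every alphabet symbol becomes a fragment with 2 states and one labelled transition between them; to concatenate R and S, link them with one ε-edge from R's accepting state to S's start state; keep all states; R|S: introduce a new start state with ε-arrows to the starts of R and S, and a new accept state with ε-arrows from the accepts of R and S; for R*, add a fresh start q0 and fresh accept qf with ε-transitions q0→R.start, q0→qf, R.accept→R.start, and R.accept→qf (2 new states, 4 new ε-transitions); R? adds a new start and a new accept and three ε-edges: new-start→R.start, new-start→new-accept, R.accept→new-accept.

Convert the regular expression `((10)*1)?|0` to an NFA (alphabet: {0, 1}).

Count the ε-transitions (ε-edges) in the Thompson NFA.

Recursing over subexpressions:
Each of the 4 symbol leaves contributes 0 ε-transitions.
  10 — 1 ε-transition
  (10)* — 5 ε-transitions
  (10)*1 — 6 ε-transitions
  ((10)*1)? — 9 ε-transitions
  ((10)*1)?|0 — 13 ε-transitions

13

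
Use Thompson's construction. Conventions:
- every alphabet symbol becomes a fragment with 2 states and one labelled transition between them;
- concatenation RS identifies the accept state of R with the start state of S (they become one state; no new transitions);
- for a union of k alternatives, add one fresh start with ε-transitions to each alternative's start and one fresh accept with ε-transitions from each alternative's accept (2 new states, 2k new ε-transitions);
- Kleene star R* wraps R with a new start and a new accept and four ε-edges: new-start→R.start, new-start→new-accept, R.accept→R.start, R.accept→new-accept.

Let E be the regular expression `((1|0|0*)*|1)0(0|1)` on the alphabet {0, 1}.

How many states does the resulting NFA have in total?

By structural recursion:
Each of the 7 symbol leaves contributes a 2-state fragment.
  0* — 4 states
  1|0|0* — 10 states
  (1|0|0*)* — 12 states
  (1|0|0*)*|1 — 16 states
  0|1 — 6 states
  ((1|0|0*)*|1)0(0|1) — 22 states

22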